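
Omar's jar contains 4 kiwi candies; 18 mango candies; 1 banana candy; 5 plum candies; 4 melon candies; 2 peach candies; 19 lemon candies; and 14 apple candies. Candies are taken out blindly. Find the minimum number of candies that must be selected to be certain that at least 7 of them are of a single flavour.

An adversary could hand out at most 6 candies per flavour (5 flavours run out sooner): 4 + 6 + 1 + 5 + 4 + 2 + 6 + 6 = 34 candies and still no flavour has 7.
By pigeonhole, one more candy lands in a flavour already at 6, so 35 draws are enough and 34 are not.

35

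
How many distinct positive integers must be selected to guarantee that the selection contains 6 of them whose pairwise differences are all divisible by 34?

Integers whose pairwise differences are multiples of 34 are exactly those sharing a remainder mod 34. By the pigeonhole principle, the 34 residue classes mod 34 are the pigeonholes.
With 170 integers one could put 5 in each residue class and have no class reach 6.
The 171st integer pushes some class to 6, so 34·5 + 1 = 171.

171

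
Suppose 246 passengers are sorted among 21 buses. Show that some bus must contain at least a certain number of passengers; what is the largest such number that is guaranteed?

12

The 21 buses are the holes and the 246 passengers are the pigeons.
If every bus held at most 11 passengers, the total would be at most 21 × 11 = 231, which is less than 246.
So some bus holds at least ⌈246/21⌉ = 12 passengers.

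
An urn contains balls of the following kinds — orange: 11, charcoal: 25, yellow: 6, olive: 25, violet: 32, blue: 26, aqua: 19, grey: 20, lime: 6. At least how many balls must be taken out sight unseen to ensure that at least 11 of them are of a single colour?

By the pigeonhole principle, the 9 colours are the holes; the balls drawn are the pigeons.
To avoid 11 of any one colour, the worst case takes at most 10 of each colour, or every ball of a colour that has fewer than 10.
That gives 10 + 10 + 6 + 10 + 10 + 10 + 10 + 10 + 6 = 82 balls with no colour reaching 11.
The next ball forces some colour to 11, so 82 + 1 = 83.

83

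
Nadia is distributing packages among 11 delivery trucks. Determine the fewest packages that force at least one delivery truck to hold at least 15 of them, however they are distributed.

With 154 packages one could put exactly 14 in each of the 11 delivery trucks, and no delivery truck would reach 15.
By pigeonhole, one more package must land in a delivery truck that already has 14, giving it 15.
So 11 × 14 + 1 = 155 packages are required.

155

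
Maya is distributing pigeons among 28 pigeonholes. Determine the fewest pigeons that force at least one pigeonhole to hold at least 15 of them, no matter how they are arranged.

With 392 pigeons one could put exactly 14 in each of the 28 pigeonholes, and no pigeonhole would reach 15.
One more pigeon must land in a pigeonhole that already has 14, giving it 15.
So 28 × 14 + 1 = 393 pigeons are required.

393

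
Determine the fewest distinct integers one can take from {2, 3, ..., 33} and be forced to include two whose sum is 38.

Two chosen integers sum to 38 exactly when both halves of some pair {x, 38−x} with 5 ≤ x ≤ 38−x ≤ 33 are chosen — 14 such pairs.
The remaining 4 elements (those with no distinct partner in range) can never complete a 38-sum, so the worst case takes all of them and one from each pair: 4 + 14 = 18.
The 19th integer has to be the second member of some pair, so 18 + 1 = 19.

19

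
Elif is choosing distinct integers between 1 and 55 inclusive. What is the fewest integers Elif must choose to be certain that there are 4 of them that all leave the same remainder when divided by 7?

By the pigeonhole principle, the 7 residue classes mod 7 are the pigeonholes.
With 21 integers one could put 3 in each residue class and have no class reach 4.
The 22nd integer pushes some class to 4, so 7·3 + 1 = 22.

22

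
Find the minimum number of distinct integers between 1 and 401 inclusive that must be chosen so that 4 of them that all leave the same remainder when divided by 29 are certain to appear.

88

The 29 residue classes mod 29 are the pigeonholes.
With 87 integers one could put 3 in each residue class and have no class reach 4.
The 88th integer pushes some class to 4, so 29·3 + 1 = 88.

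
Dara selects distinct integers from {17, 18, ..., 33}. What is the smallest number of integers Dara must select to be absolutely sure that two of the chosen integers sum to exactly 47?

Group the elements by complementary pair {x, 47−x}: {17,30}, {18,29}, {19,28}, …, giving 7 two-element pairs and 3 integers whose partner 47−x falls outside [17,33].
By the pigeonhole principle, treating each of those 10 groups as a pigeonhole, one can pick one integer per group — 10 integers — with no two summing to 47.
The 11th integer lands in an occupied pair, forcing a sum of 47.

11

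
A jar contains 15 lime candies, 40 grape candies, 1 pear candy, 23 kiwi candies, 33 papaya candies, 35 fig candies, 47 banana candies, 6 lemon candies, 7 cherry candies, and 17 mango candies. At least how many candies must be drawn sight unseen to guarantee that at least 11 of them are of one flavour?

85

Put each drawn candy into a box by flavour. The largest draw with every box below 11 takes min(count, 10) from each flavour; flavours with fewer than 10 contribute all they have.
Σ min(cᵢ, 10) = 10 + 10 + 1 + 10 + 10 + 10 + 10 + 6 + 7 + 10 = 84.
Draw number 84 + 1 = 85 must push one box to 11.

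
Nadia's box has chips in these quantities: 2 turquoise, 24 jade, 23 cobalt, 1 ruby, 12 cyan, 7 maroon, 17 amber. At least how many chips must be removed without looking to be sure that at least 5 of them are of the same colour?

The 7 colours are the holes; the chips drawn are the pigeons.
To avoid 5 of any one colour, the worst case takes at most 4 of each colour, or every chip of a colour that has fewer than 4.
That gives 2 + 4 + 4 + 1 + 4 + 4 + 4 = 23 chips with no colour reaching 5.
The next chip forces some colour to 5, so 23 + 1 = 24.

24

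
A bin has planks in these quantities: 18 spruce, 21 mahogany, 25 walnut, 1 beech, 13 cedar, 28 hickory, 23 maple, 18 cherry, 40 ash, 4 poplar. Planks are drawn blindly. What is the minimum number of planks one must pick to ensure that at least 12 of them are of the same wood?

94

An adversary could hand out at most 11 planks per wood (beech, poplar run out sooner): 11 + 11 + 11 + 1 + 11 + 11 + 11 + 11 + 11 + 4 = 93 planks and still no wood has 12.
One more plank lands in a wood already at 11, so 94 draws are enough and 93 are not.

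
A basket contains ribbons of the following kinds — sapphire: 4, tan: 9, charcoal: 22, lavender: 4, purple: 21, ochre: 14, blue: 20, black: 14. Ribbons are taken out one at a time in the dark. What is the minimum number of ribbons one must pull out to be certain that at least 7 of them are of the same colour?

By pigeonhole, the 8 colours are the holes; the ribbons drawn are the pigeons.
To avoid 7 of any one colour, the worst case takes at most 6 of each colour, or every ribbon of a colour that has fewer than 6.
That gives 4 + 6 + 6 + 4 + 6 + 6 + 6 + 6 = 44 ribbons with no colour reaching 7.
The next ribbon forces some colour to 7, so 44 + 1 = 45.

45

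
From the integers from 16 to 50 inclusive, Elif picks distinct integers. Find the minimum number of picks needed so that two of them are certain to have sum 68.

Two chosen integers sum to 68 exactly when both halves of some pair {x, 68−x} with 18 ≤ x ≤ 68−x ≤ 50 are chosen — 16 such pairs.
The remaining 3 elements (those with no distinct partner in range) can never complete a 68-sum, so the worst case takes all of them and one from each pair: 3 + 16 = 19.
By pigeonhole, the 20th integer has to be the second member of some pair, so 19 + 1 = 20.

20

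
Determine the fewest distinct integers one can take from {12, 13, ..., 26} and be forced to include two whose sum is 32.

Two chosen integers sum to 32 exactly when both halves of some pair {x, 32−x} with 12 ≤ x ≤ 32−x ≤ 20 are chosen — 4 such pairs.
The remaining 7 elements (those with no distinct partner in range) can never complete a 32-sum, so the worst case takes all of them and one from each pair: 7 + 4 = 11.
Pigeonhole: the 12th integer has to be the second member of some pair, so 11 + 1 = 12.

12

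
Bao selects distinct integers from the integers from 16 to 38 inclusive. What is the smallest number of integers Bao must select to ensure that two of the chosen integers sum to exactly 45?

17

Group the elements by complementary pair {x, 45−x}: {16,29}, {17,28}, {18,27}, …, giving 7 two-element pairs and 9 integers whose partner 45−x falls outside [16,38].
By pigeonhole, treating each of those 16 groups as a pigeonhole, one can pick one integer per group — 16 integers — with no two summing to 45.
The 17th integer lands in an occupied pair, forcing a sum of 45.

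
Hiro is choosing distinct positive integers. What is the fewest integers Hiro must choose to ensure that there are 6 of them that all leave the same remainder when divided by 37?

186

The 37 residue classes mod 37 are the pigeonholes.
With 185 integers one could put 5 in each residue class and have no class reach 6.
The 186th integer pushes some class to 6, so 37·5 + 1 = 186.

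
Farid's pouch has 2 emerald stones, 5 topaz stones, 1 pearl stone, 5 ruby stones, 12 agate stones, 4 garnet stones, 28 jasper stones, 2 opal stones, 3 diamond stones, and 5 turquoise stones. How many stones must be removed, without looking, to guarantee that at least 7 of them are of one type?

40

The 10 types are the holes; the stones drawn are the pigeons.
To avoid 7 of any one type, the worst case takes at most 6 of each type, or every stone of a type that has fewer than 6.
That gives 2 + 5 + 1 + 5 + 6 + 4 + 6 + 2 + 3 + 5 = 39 stones with no type reaching 7.
The next stone forces some type to 7, so 39 + 1 = 40.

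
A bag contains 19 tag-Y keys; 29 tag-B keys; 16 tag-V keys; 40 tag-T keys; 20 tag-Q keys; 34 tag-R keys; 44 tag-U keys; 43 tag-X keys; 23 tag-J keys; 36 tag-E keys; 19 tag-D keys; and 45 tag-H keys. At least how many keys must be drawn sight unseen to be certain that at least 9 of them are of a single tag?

Pigeonhole: put each drawn key into a box by tag. The largest draw with every box below 9 takes min(count, 8) from each tag.
Σ min(cᵢ, 8) = 8 + 8 + 8 + 8 + 8 + 8 + 8 + 8 + 8 + 8 + 8 + 8 = 96.
Draw number 96 + 1 = 97 must push one box to 9.

97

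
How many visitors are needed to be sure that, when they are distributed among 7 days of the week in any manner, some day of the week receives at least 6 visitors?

36

With 35 visitors one could put exactly 5 in each of the 7 days of the week, and no day of the week would reach 6.
By pigeonhole, one more visitor must land in a day of the week that already has 5, giving it 6.
So 7 × 5 + 1 = 36 visitors are required.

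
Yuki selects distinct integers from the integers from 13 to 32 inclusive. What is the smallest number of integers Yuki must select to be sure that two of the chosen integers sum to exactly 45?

11

Two chosen integers sum to 45 exactly when both halves of some pair {x, 45−x} with 13 ≤ x ≤ 45−x ≤ 32 are chosen — 10 such pairs.
Every element belongs to one of those pairs, so the worst case picks one from each: 10 integers.
By the pigeonhole principle, the 11th integer has to be the second member of some pair, so 10 + 1 = 11.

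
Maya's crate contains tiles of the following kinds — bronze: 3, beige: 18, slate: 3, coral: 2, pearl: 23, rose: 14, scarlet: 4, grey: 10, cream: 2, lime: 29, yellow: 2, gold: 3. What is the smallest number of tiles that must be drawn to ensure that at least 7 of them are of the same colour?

Pigeonhole: put each drawn tile into a box by colour. The largest draw with every box below 7 takes min(count, 6) from each colour; colours with fewer than 6 contribute all they have.
Σ min(cᵢ, 6) = 3 + 6 + 3 + 2 + 6 + 6 + 4 + 6 + 2 + 6 + 2 + 3 = 49.
Draw number 49 + 1 = 50 must push one box to 7.

50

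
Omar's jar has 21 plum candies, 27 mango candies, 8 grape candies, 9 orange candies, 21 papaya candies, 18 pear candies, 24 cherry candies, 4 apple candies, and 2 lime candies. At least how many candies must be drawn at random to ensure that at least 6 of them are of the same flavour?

An adversary could hand out at most 5 candies per flavour (apple, lime run out sooner): 5 + 5 + 5 + 5 + 5 + 5 + 5 + 4 + 2 = 41 candies and still no flavour has 6.
By pigeonhole, one more candy lands in a flavour already at 5, so 42 draws are enough and 41 are not.

42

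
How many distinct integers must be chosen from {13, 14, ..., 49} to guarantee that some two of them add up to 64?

A set avoiding the sum 64 can contain at most one of each pair {x, 64−x}, plus the 3 elements whose complement lies outside the range or equal to its own complement.
The integers 13, …, 32 (20 of them) are such a set: any two sum to at least 13+14 = 27 and at most 31+32 = 63 < 64.
Pigeonhole: any 21st integer completes one of the 17 pairs, so 21 choices force a sum of 64.

21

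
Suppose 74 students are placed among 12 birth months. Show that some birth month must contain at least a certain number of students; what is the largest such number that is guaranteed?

7

The 12 birth months are the holes and the 74 students are the pigeons.
If every birth month held at most 6 students, the total would be at most 12 × 6 = 72, which is less than 74.
So some birth month holds at least ⌈74/12⌉ = 7 students.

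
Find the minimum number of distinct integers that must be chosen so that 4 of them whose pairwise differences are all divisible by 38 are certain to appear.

Integers whose pairwise differences are multiples of 38 are exactly those sharing a remainder mod 38. By the pigeonhole principle, the 38 residue classes mod 38 are the pigeonholes.
With 114 integers one could put 3 in each residue class and have no class reach 4.
The 115th integer pushes some class to 4, so 38·3 + 1 = 115.

115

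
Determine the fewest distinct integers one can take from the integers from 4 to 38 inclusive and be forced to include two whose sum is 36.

22

A set avoiding the sum 36 can contain at most one of each pair {x, 36−x}, plus the 7 elements whose complement lies outside the range or equal to its own complement.
The integers 18, …, 38 (21 of them) are such a set: any two sum to at least 18+19 = 37 > 36.
Pigeonhole: any 22nd integer completes one of the 14 pairs, so 22 choices force a sum of 36.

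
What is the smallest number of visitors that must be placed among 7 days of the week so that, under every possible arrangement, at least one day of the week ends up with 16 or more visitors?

106

With 105 visitors one could put exactly 15 in each of the 7 days of the week, and no day of the week would reach 16.
One more visitor must land in a day of the week that already has 15, giving it 16.
So 7 × 15 + 1 = 106 visitors are required.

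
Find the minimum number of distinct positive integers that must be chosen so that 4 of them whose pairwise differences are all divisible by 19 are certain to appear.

58

Integers whose pairwise differences are multiples of 19 are exactly those sharing a remainder mod 19. By the pigeonhole principle, the 19 residue classes mod 19 are the pigeonholes.
With 57 integers one could put 3 in each residue class and have no class reach 4.
The 58th integer pushes some class to 4, so 19·3 + 1 = 58.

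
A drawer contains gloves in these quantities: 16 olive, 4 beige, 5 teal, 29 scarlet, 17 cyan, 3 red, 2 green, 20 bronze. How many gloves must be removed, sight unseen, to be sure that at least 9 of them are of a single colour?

47

An adversary could hand out at most 8 gloves per colour (4 colours run out sooner): 8 + 4 + 5 + 8 + 8 + 3 + 2 + 8 = 46 gloves and still no colour has 9.
By pigeonhole, one more glove lands in a colour already at 8, so 47 draws are enough and 46 are not.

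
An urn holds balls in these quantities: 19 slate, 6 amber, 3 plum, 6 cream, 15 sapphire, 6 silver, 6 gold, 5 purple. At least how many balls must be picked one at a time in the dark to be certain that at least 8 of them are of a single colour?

47

By the pigeonhole principle, the 8 colours are the holes; the balls drawn are the pigeons.
To avoid 8 of any one colour, the worst case takes at most 7 of each colour, or every ball of a colour that has fewer than 7.
That gives 7 + 6 + 3 + 6 + 7 + 6 + 6 + 5 = 46 balls with no colour reaching 8.
The next ball forces some colour to 8, so 46 + 1 = 47.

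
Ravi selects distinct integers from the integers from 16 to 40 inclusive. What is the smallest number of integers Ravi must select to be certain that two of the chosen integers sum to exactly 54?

Group the elements by complementary pair {x, 54−x}: {16,38}, {17,37}, {18,36}, …, giving 11 two-element pairs, the single value 27 (it cannot pair with itself since the integers are distinct), and 2 integers whose partner 54−x falls outside [16,40].
By pigeonhole, treating each of those 14 groups as a pigeonhole, one can pick one integer per group — 14 integers — with no two summing to 54.
The 15th integer lands in an occupied pair, forcing a sum of 54.

15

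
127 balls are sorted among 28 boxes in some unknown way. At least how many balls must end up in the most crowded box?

The 28 boxes are the holes and the 127 balls are the pigeons.
If every box held at most 4 balls, the total would be at most 28 × 4 = 112, which is less than 127.
So some box holds at least ⌈127/28⌉ = 5 balls.

5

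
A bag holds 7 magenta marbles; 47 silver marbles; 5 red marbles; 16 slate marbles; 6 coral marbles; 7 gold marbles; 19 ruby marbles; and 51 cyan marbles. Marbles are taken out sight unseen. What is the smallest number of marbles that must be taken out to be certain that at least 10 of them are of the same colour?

62

The 8 colours are the holes; the marbles drawn are the pigeons.
To avoid 10 of any one colour, the worst case takes at most 9 of each colour, or every marble of a colour that has fewer than 9.
That gives 7 + 9 + 5 + 9 + 6 + 7 + 9 + 9 = 61 marbles with no colour reaching 10.
The next marble forces some colour to 10, so 61 + 1 = 62.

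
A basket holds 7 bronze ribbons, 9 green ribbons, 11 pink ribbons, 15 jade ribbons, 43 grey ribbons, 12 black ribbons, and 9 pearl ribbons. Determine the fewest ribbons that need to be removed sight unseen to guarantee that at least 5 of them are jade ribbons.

In the worst case for collecting jade ribbons, every non-jade ribbon comes out first.
There are 7 + 9 + 11 + 43 + 12 + 9 = 91 non-jade ribbons altogether.
After those, each further ribbon must be jade, so 91 + 5 = 96 draws guarantee 5 jade ribbons.

96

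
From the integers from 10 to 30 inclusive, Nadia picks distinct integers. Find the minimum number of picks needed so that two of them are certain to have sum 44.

14

A set avoiding the sum 44 can contain at most one of each pair {x, 44−x}, plus the 5 elements whose complement lies outside the range or equal to its own complement.
The integers 10, …, 22 (13 of them) are such a set: any two sum to at least 10+11 = 21 and at most 21+22 = 43 < 44.
Any 14th integer completes one of the 8 pairs, so 14 choices force a sum of 44.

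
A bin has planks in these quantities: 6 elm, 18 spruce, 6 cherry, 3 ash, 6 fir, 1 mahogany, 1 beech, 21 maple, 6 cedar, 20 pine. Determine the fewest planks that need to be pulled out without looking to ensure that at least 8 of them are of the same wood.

The 10 woods are the holes; the planks drawn are the pigeons.
To avoid 8 of any one wood, the worst case takes at most 7 of each wood, or every plank of a wood that has fewer than 7.
That gives 6 + 7 + 6 + 3 + 6 + 1 + 1 + 7 + 6 + 7 = 50 planks with no wood reaching 8.
The next plank forces some wood to 8, so 50 + 1 = 51.

51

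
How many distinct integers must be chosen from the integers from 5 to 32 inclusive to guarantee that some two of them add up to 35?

16

A set avoiding the sum 35 can contain at most one of each pair {x, 35−x}, plus the 2 elements whose complement lies outside the range.
The integers 18, …, 32 (15 of them) are such a set: any two sum to at least 18+19 = 37 > 35.
Pigeonhole: any 16th integer completes one of the 13 pairs, so 16 choices force a sum of 35.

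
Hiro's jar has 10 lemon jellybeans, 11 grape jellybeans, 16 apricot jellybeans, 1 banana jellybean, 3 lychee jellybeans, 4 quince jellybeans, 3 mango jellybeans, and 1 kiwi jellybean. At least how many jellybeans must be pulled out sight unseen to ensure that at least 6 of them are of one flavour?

By the pigeonhole principle, put each drawn jellybean into a box by flavour. The largest draw with every box below 6 takes min(count, 5) from each flavour; flavours with fewer than 5 contribute all they have.
Σ min(cᵢ, 5) = 5 + 5 + 5 + 1 + 3 + 4 + 3 + 1 = 27.
Draw number 27 + 1 = 28 must push one box to 6.

28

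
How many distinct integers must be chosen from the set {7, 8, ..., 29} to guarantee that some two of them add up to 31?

Two chosen integers sum to 31 exactly when both halves of some pair {x, 31−x} with 7 ≤ x ≤ 31−x ≤ 24 are chosen — 9 such pairs.
The remaining 5 elements (those with no distinct partner in range) can never complete a 31-sum, so the worst case takes all of them and one from each pair: 5 + 9 = 14.
By pigeonhole, the 15th integer has to be the second member of some pair, so 14 + 1 = 15.

15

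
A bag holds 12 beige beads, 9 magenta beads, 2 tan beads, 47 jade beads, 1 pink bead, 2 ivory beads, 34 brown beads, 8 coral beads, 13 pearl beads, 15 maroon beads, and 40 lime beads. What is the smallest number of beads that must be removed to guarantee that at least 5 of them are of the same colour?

38

Put each drawn bead into a box by colour. The largest draw with every box below 5 takes min(count, 4) from each colour; colours with fewer than 4 contribute all they have.
Σ min(cᵢ, 4) = 4 + 4 + 2 + 4 + 1 + 2 + 4 + 4 + 4 + 4 + 4 = 37.
Draw number 37 + 1 = 38 must push one box to 5.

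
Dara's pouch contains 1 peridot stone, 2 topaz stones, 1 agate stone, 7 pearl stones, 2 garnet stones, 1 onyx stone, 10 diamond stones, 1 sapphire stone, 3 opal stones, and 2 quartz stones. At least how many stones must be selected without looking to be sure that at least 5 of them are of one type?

22

Put each drawn stone into a box by type. The largest draw with every box below 5 takes min(count, 4) from each type; types with fewer than 4 contribute all they have.
Σ min(cᵢ, 4) = 1 + 2 + 1 + 4 + 2 + 1 + 4 + 1 + 3 + 2 = 21.
Draw number 21 + 1 = 22 must push one box to 5.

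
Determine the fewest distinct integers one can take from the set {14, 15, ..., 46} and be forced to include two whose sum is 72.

24

Group the elements by complementary pair {x, 72−x}: {26,46}, {27,45}, {28,44}, …, giving 10 two-element pairs; the single value 36 (it cannot pair with itself since the integers are distinct); and 12 integers whose partner 72−x falls outside [14,46].
Treating each of those 23 groups as a pigeonhole, one can pick one integer per group — 23 integers — with no two summing to 72.
The 24th integer lands in an occupied pair, forcing a sum of 72.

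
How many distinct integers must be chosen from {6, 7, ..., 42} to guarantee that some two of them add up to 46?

21

Two chosen integers sum to 46 exactly when both halves of some pair {x, 46−x} with 6 ≤ x ≤ 46−x ≤ 40 are chosen — 17 such pairs.
The remaining 3 elements (those with no distinct partner in range) can never complete a 46-sum, so the worst case takes all of them and one from each pair: 3 + 17 = 20.
By pigeonhole, the 21st integer has to be the second member of some pair, so 20 + 1 = 21.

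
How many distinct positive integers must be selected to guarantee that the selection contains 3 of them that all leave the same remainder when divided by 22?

45

The 22 residue classes mod 22 are the pigeonholes.
With 44 integers one could put 2 in each residue class and have no class reach 3.
The 45th integer pushes some class to 3, so 22·2 + 1 = 45.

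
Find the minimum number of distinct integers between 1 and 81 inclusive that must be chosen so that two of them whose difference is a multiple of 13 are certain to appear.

14

Integers whose pairwise differences are multiples of 13 are exactly those sharing a remainder mod 13. The 13 residue classes mod 13 are the pigeonholes.
With 13 integers one could put 1 in each residue class and have no class reach 2.
The 14th integer pushes some class to 2, so 13·1 + 1 = 14.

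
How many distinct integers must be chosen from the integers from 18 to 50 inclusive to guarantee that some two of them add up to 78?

Group the elements by complementary pair {x, 78−x}: {28,50}, {29,49}, {30,48}, …, giving 11 two-element pairs, the single value 39 (it cannot pair with itself since the integers are distinct), and 10 integers whose partner 78−x falls outside [18,50].
Treating each of those 22 groups as a pigeonhole, one can pick one integer per group — 22 integers — with no two summing to 78.
The 23rd integer lands in an occupied pair, forcing a sum of 78.

23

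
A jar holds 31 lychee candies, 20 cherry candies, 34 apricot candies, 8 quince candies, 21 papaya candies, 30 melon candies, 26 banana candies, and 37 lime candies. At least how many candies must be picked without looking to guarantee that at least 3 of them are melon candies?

180

In the worst case for collecting melon candies, every non-melon candy comes out first.
There are 31 + 20 + 34 + 8 + 21 + 26 + 37 = 177 non-melon candies altogether.
After those, each further candy must be melon, so 177 + 3 = 180 draws guarantee 3 melon candies.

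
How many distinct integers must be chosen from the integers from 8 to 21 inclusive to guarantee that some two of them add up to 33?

10

Two chosen integers sum to 33 exactly when both halves of some pair {x, 33−x} with 12 ≤ x ≤ 33−x ≤ 21 are chosen — 5 such pairs.
The remaining 4 elements (those with no distinct partner in range) can never complete a 33-sum, so the worst case takes all of them and one from each pair: 4 + 5 = 9.
The 10th integer has to be the second member of some pair, so 9 + 1 = 10.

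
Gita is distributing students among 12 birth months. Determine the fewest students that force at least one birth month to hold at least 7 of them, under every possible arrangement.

With 72 students one could put exactly 6 in each of the 12 birth months, and no birth month would reach 7.
By the pigeonhole principle, one more student must land in a birth month that already has 6, giving it 7.
So 12 × 6 + 1 = 73 students are required.

73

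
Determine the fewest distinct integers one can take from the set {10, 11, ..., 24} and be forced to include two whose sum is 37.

10

A set avoiding the sum 37 can contain at most one of each pair {x, 37−x}, plus the 3 elements whose complement lies outside the range.
The integers 10, …, 18 (9 of them) are such a set: any two sum to at least 10+11 = 21 and at most 17+18 = 35 < 37.
By the pigeonhole principle, any 10th integer completes one of the 6 pairs, so 10 choices force a sum of 37.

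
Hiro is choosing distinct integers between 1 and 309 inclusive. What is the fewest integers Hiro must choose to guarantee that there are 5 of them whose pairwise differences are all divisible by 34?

137

Integers whose pairwise differences are multiples of 34 are exactly those sharing a remainder mod 34. Pigeonhole: the 34 residue classes mod 34 are the pigeonholes.
With 136 integers one could put 4 in each residue class and have no class reach 5.
The 137th integer pushes some class to 5, so 34·4 + 1 = 137.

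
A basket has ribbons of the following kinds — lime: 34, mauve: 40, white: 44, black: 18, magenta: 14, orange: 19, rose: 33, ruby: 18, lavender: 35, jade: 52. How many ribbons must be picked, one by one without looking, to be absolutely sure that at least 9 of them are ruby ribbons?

In the worst case for collecting ruby ribbons, every non-ruby ribbon comes out first.
There are 34 + 40 + 44 + 18 + 14 + 19 + 33 + 35 + 52 = 289 non-ruby ribbons altogether.
After those, each further ribbon must be ruby, so 289 + 9 = 298 draws guarantee 9 ruby ribbons.

298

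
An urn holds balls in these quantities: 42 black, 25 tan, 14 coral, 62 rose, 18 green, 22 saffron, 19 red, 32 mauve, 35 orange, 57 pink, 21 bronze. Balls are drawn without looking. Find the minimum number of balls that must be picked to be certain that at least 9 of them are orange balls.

In the worst case for collecting orange balls, every non-orange ball comes out first.
There are 42 + 25 + 14 + 62 + 18 + 22 + 19 + 32 + 57 + 21 = 312 non-orange balls altogether.
After those, each further ball must be orange, so 312 + 9 = 321 draws guarantee 9 orange balls.

321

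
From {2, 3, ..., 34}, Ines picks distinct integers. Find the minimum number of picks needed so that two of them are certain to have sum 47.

23

A set avoiding the sum 47 can contain at most one of each pair {x, 47−x}, plus the 11 elements whose complement lies outside the range.
The integers 2, …, 23 (22 of them) are such a set: any two sum to at least 2+3 = 5 and at most 22+23 = 45 < 47.
Any 23rd integer completes one of the 11 pairs, so 23 choices force a sum of 47.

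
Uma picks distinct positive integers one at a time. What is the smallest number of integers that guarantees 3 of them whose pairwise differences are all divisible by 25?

51

Integers whose pairwise differences are multiples of 25 are exactly those sharing a remainder mod 25. By pigeonhole, the 25 residue classes mod 25 are the pigeonholes.
With 50 integers one could put 2 in each residue class and have no class reach 3.
The 51st integer pushes some class to 3, so 25·2 + 1 = 51.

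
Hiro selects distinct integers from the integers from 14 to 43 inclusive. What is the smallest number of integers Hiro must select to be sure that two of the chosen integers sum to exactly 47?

Two chosen integers sum to 47 exactly when both halves of some pair {x, 47−x} with 14 ≤ x ≤ 47−x ≤ 33 are chosen — 10 such pairs.
The remaining 10 elements (those with no distinct partner in range) can never complete a 47-sum, so the worst case takes all of them and one from each pair: 10 + 10 = 20.
Pigeonhole: the 21st integer has to be the second member of some pair, so 20 + 1 = 21.

21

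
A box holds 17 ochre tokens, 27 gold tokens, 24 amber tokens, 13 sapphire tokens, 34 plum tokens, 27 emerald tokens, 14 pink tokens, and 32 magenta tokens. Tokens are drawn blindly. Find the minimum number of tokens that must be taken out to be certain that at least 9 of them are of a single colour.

65

Put each drawn token into a box by colour. The largest draw with every box below 9 takes min(count, 8) from each colour.
Σ min(cᵢ, 8) = 8 + 8 + 8 + 8 + 8 + 8 + 8 + 8 = 64.
Draw number 64 + 1 = 65 must push one box to 9.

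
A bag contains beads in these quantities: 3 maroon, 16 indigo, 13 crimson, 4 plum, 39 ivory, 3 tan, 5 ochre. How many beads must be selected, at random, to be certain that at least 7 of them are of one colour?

An adversary could hand out at most 6 beads per colour (4 colours run out sooner): 3 + 6 + 6 + 4 + 6 + 3 + 5 = 33 beads and still no colour has 7.
By pigeonhole, one more bead lands in a colour already at 6, so 34 draws are enough and 33 are not.

34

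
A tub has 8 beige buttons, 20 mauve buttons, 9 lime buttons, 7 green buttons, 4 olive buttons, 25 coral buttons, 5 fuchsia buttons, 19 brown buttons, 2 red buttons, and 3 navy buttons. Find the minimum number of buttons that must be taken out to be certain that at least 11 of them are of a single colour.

Put each drawn button into a box by colour. The largest draw with every box below 11 takes min(count, 10) from each colour; colours with fewer than 10 contribute all they have.
Σ min(cᵢ, 10) = 8 + 10 + 9 + 7 + 4 + 10 + 5 + 10 + 2 + 3 = 68.
Draw number 68 + 1 = 69 must push one box to 11.

69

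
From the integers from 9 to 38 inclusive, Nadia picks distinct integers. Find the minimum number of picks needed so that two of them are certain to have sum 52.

19

Group the elements by complementary pair {x, 52−x}: {14,38}, {15,37}, {16,36}, …, giving 12 two-element pairs, the single value 26 (it cannot pair with itself since the integers are distinct), and 5 integers whose partner 52−x falls outside [9,38].
Treating each of those 18 groups as a pigeonhole, one can pick one integer per group — 18 integers — with no two summing to 52.
The 19th integer lands in an occupied pair, forcing a sum of 52.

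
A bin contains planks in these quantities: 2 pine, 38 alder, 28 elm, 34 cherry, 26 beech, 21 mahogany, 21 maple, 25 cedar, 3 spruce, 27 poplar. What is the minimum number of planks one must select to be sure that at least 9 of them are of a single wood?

70

An adversary could hand out at most 8 planks per wood (pine, spruce run out sooner): 2 + 8 + 8 + 8 + 8 + 8 + 8 + 8 + 3 + 8 = 69 planks and still no wood has 9.
By the pigeonhole principle, one more plank lands in a wood already at 8, so 70 draws are enough and 69 are not.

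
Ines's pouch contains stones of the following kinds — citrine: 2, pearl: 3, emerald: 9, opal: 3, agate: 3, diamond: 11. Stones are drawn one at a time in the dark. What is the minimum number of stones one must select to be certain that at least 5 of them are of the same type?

The 6 types are the holes; the stones drawn are the pigeons.
To avoid 5 of any one type, the worst case takes at most 4 of each type, or every stone of a type that has fewer than 4.
That gives 2 + 3 + 4 + 3 + 3 + 4 = 19 stones with no type reaching 5.
The next stone forces some type to 5, so 19 + 1 = 20.

20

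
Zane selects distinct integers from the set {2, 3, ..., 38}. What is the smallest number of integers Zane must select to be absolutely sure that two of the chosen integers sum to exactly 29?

25

A set avoiding the sum 29 can contain at most one of each pair {x, 29−x}, plus the 11 elements whose complement lies outside the range.
The integers 15, …, 38 (24 of them) are such a set: any two sum to at least 15+16 = 31 > 29.
By the pigeonhole principle, any 25th integer completes one of the 13 pairs, so 25 choices force a sum of 29.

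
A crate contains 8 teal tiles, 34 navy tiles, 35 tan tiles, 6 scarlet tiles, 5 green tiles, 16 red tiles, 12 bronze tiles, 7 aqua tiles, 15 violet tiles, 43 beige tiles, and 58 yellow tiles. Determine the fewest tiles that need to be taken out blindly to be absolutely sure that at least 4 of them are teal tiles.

235

In the worst case for collecting teal tiles, every non-teal tile comes out first.
There are 34 + 35 + 6 + 5 + 16 + 12 + 7 + 15 + 43 + 58 = 231 non-teal tiles altogether.
After those, each further tile must be teal, so 231 + 4 = 235 draws guarantee 4 teal tiles.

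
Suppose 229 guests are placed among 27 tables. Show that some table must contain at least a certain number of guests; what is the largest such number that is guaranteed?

9

The 27 tables are the holes and the 229 guests are the pigeons.
If every table held at most 8 guests, the total would be at most 27 × 8 = 216, which is less than 229.
So some table holds at least ⌈229/27⌉ = 9 guests.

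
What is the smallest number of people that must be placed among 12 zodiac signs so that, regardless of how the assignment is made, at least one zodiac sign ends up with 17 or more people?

193

With 192 people one could put exactly 16 in each of the 12 zodiac signs, and no zodiac sign would reach 17.
By pigeonhole, one more person must land in a zodiac sign that already has 16, giving it 17.
So 12 × 16 + 1 = 193 people are required.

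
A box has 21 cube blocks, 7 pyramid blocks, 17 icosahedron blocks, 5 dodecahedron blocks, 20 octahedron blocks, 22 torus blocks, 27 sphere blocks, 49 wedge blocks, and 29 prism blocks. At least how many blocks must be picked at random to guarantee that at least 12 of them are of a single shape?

The 9 shapes are the holes; the blocks drawn are the pigeons.
To avoid 12 of any one shape, the worst case takes at most 11 of each shape, or every block of a shape that has fewer than 11.
That gives 11 + 7 + 11 + 5 + 11 + 11 + 11 + 11 + 11 = 89 blocks with no shape reaching 12.
The next block forces some shape to 12, so 89 + 1 = 90.

90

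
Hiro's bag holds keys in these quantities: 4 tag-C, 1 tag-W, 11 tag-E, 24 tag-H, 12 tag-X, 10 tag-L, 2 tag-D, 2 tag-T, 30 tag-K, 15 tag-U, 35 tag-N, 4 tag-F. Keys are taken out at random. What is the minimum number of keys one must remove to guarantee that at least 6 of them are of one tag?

49

An adversary could hand out at most 5 keys per tag (5 tags run out sooner): 4 + 1 + 5 + 5 + 5 + 5 + 2 + 2 + 5 + 5 + 5 + 4 = 48 keys and still no tag has 6.
One more key lands in a tag already at 5, so 49 draws are enough and 48 are not.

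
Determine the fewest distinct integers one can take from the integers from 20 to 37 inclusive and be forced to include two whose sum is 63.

Two chosen integers sum to 63 exactly when both halves of some pair {x, 63−x} with 26 ≤ x ≤ 63−x ≤ 37 are chosen — 6 such pairs.
The remaining 6 elements (those with no distinct partner in range) can never complete a 63-sum, so the worst case takes all of them and one from each pair: 6 + 6 = 12.
By the pigeonhole principle, the 13th integer has to be the second member of some pair, so 12 + 1 = 13.

13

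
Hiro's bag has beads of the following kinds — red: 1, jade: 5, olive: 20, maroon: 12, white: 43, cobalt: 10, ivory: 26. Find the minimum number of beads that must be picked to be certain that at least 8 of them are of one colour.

An adversary could hand out at most 7 beads per colour (red, jade run out sooner): 1 + 5 + 7 + 7 + 7 + 7 + 7 = 41 beads and still no colour has 8.
One more bead lands in a colour already at 7, so 42 draws are enough and 41 are not.

42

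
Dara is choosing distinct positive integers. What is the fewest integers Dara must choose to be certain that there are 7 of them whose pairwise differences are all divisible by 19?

115

Integers whose pairwise differences are multiples of 19 are exactly those sharing a remainder mod 19. The 19 residue classes mod 19 are the pigeonholes.
With 114 integers one could put 6 in each residue class and have no class reach 7.
The 115th integer pushes some class to 7, so 19·6 + 1 = 115.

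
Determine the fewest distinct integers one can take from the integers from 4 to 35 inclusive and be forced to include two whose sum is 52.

24

Group the elements by complementary pair {x, 52−x}: {17,35}, {18,34}, {19,33}, …, giving 9 two-element pairs; the single value 26 (it cannot pair with itself since the integers are distinct); and 13 integers whose partner 52−x falls outside [4,35].
Treating each of those 23 groups as a pigeonhole, one can pick one integer per group — 23 integers — with no two summing to 52.
The 24th integer lands in an occupied pair, forcing a sum of 52.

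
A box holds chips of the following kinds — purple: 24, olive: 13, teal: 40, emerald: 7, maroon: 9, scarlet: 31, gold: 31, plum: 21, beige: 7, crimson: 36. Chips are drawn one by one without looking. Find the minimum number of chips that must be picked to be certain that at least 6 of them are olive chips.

212

In the worst case for collecting olive chips, every non-olive chip comes out first.
There are 24 + 40 + 7 + 9 + 31 + 31 + 21 + 7 + 36 = 206 non-olive chips altogether.
After those, each further chip must be olive, so 206 + 6 = 212 draws guarantee 6 olive chips.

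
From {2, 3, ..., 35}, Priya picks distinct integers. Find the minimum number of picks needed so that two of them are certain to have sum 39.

19

Group the elements by complementary pair {x, 39−x}: {4,35}, {5,34}, {6,33}, …, giving 16 two-element pairs and 2 integers whose partner 39−x falls outside [2,35].
Treating each of those 18 groups as a pigeonhole, one can pick one integer per group — 18 integers — with no two summing to 39.
The 19th integer lands in an occupied pair, forcing a sum of 39.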